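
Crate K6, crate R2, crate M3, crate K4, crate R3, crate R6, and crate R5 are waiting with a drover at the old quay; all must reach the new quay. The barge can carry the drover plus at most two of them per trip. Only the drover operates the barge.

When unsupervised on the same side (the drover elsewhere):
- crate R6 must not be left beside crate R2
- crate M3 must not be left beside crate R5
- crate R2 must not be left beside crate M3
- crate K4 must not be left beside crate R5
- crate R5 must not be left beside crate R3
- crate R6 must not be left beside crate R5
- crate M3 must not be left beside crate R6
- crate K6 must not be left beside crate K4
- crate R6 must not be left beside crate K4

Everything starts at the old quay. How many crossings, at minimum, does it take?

Whatever the first load, the items left behind include a forbidden pair without the drover. No opening move is safe, so no plan exists.

impossible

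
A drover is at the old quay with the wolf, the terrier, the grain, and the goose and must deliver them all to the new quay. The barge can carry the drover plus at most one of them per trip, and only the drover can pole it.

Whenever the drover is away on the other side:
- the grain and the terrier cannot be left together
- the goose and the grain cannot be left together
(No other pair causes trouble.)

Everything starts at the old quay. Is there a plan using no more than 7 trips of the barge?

No

Counting alone: the drover can take at most 1 across per trip to the new quay, so moving all 4 needs at least 4 loaded trips out, with a return between consecutive ones — at least 7 crossings.
The safety rule pushes this higher. Following every safe sequence of crossings, the most of the 4 that can be at the new quay as the barge arrives there on crossing 7 is 3 — never all 4.
So the move cannot be finished within 7 crossings. (The shortest complete plan takes 9:)
1. Drover goes to the new quay with the grain.  [the old quay: the goose, the terrier, the wolf | the new quay: the grain]
2. Drover goes back to the old quay alone.  [the old quay: the goose, the terrier, the wolf | the new quay: the grain]
3. Drover goes to the new quay with the wolf.  [the old quay: the goose, the terrier | the new quay: the grain, the wolf]
4. Drover goes back to the old quay alone.  [the old quay: the goose, the terrier | the new quay: the grain, the wolf]
5. Drover goes to the new quay with the terrier.  [the old quay: the goose | the new quay: the grain, the terrier, the wolf]
6. Drover goes back to the old quay with the grain.  [the old quay: the goose, the grain | the new quay: the terrier, the wolf]
7. Drover goes to the new quay with the goose.  [the old quay: the grain | the new quay: the goose, the terrier, the wolf]
8. Drover goes back to the old quay alone.  [the old quay: the grain | the new quay: the goose, the terrier, the wolf]
9. Drover goes to the new quay with the grain.  [the old quay: — | the new quay: the goose, the grain, the terrier, the wolf]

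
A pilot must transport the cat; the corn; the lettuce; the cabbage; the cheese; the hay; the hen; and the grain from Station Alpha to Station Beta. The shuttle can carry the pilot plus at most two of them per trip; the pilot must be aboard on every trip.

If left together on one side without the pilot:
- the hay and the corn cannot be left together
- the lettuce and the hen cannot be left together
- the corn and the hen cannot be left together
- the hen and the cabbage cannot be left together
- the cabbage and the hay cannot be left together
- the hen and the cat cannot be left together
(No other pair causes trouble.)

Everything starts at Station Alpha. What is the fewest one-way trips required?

Counting alone: the pilot can take at most 2 across per trip to Station Beta, so moving all 8 needs at least 4 loaded trips out, with a return between consecutive ones — at least 7 crossings.
The safety rule pushes this higher. Following every safe sequence of crossings, the most of the 8 that can be at Station Beta as the shuttle arrives there on crossing 7 is 7 — never all 8.
So no plan with fewer than 9 crossings exists, and this one achieves 9:
1. Pilot goes to Station Beta with the hay and the hen.  [Station Alpha: the cabbage, the cat, the cheese, the corn, the grain, the lettuce | Station Beta: the hay, the hen]
2. Pilot goes back to Station Alpha alone.  [Station Alpha: the cabbage, the cat, the cheese, the corn, the grain, the lettuce | Station Beta: the hay, the hen]
3. Pilot goes to Station Beta with the cat and the corn.  [Station Alpha: the cabbage, the cheese, the grain, the lettuce | Station Beta: the cat, the corn, the hay, the hen]
4. Pilot goes back to Station Alpha with the hay and the hen.  [Station Alpha: the cabbage, the cheese, the grain, the hay, the hen, the lettuce | Station Beta: the cat, the corn]
5. Pilot goes to Station Beta with the cabbage and the lettuce.  [Station Alpha: the cheese, the grain, the hay, the hen | Station Beta: the cabbage, the cat, the corn, the lettuce]
6. Pilot goes back to Station Alpha alone.  [Station Alpha: the cheese, the grain, the hay, the hen | Station Beta: the cabbage, the cat, the corn, the lettuce]
7. Pilot goes to Station Beta with the cheese and the grain.  [Station Alpha: the hay, the hen | Station Beta: the cabbage, the cat, the cheese, the corn, the grain, the lettuce]
8. Pilot goes back to Station Alpha alone.  [Station Alpha: the hay, the hen | Station Beta: the cabbage, the cat, the cheese, the corn, the grain, the lettuce]
9. Pilot goes to Station Beta with the hay and the hen.  [Station Alpha: — | Station Beta: the cabbage, the cat, the cheese, the corn, the grain, the hay, the hen, the lettuce]

9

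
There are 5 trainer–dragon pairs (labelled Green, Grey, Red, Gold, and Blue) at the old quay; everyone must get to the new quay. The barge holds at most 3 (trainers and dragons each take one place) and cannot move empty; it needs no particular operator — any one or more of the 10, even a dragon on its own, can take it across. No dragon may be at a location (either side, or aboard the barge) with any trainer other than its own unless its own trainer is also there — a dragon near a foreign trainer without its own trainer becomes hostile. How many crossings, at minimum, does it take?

Counting alone: each trip to the new quay takes at most 3 across and each return brings at least 1 back, so after t trips out (and t−1 returns) at most 3t − (t−1) of the 10 are across; that first reaches 10 at t = 5, so at least 9 crossings are needed.
The safety rule pushes this higher. Following every safe sequence of crossings, the most of the 10 that can be at the new quay as the barge arrives there on crossing 9 is 9 — never all 10.
So no plan with fewer than 11 crossings exists, and this one achieves 11:
1. dragon Green and trainer Green cross → the new quay.
2. trainer Green crosses ← the old quay.
3. dragon Gold, dragon Grey, and dragon Red cross → the new quay.
4. dragon Green crosses ← the old quay.
5. trainer Gold, trainer Grey, and trainer Red cross → the new quay.
6. dragon Grey and trainer Grey cross ← the old quay.
7. trainer Blue, trainer Green, and trainer Grey cross → the new quay.
8. dragon Red crosses ← the old quay.
9. dragon Green and dragon Grey cross → the new quay.
10. dragon Green crosses ← the old quay.
11. dragon Blue, dragon Green, and dragon Red cross → the new quay.

11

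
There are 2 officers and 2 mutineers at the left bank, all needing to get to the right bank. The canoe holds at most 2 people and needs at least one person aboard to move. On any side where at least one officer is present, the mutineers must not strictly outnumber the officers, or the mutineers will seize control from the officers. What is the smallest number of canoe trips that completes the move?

Counting alone: each trip to the right bank takes at most 2 across and each return brings at least 1 back, so after t trips out (and t−1 returns) at most 2t − (t−1) of the 4 are across; that first reaches 4 at t = 3, so at least 5 crossings are needed.
The plan below uses exactly 5 crossings, so it is optimal:
1. 2 mutineers → the right bank.  (the left bank: 2O 0M; the right bank: 0O 2M)
2. 1 mutineer ← the left bank.  (the left bank: 2O 1M; the right bank: 0O 1M)
3. 2 officers → the right bank.  (the left bank: 0O 1M; the right bank: 2O 1M)
4. 1 mutineer ← the left bank.  (the left bank: 0O 2M; the right bank: 2O 0M)
5. 2 mutineers → the right bank.  (the left bank: 0O 0M; the right bank: 2O 2M)

5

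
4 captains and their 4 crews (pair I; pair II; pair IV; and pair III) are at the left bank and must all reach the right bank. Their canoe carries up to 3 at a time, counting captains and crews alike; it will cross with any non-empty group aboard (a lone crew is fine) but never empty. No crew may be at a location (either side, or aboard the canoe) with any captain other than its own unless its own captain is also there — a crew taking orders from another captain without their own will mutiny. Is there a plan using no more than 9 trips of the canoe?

Yes

Yes — this plan uses 9 crossings (≤ 9):
1. captain I and crew I cross → the right bank.
2. captain I crosses ← the left bank.
3. captain I, captain II, and crew II cross → the right bank.
4. captain I and crew I cross ← the left bank.
5. captain I, captain III, and captain IV cross → the right bank.
6. crew II crosses ← the left bank.
7. crew I and crew II cross → the right bank.
8. crew I crosses ← the left bank.
9. crew I, crew III, and crew IV cross → the right bank.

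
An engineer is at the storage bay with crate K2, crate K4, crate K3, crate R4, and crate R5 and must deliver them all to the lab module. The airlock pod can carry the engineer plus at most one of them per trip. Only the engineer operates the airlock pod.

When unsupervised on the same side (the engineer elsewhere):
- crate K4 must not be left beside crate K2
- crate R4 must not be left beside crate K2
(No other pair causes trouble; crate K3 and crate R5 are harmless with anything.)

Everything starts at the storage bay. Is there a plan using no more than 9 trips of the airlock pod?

Counting alone: the engineer can take at most 1 across per trip to the lab module, so moving all 5 needs at least 5 loaded trips out, with a return between consecutive ones — at least 9 crossings.
The safety rule pushes this higher. Following every safe sequence of crossings, the most of the 5 that can be at the lab module as the airlock pod arrives there on crossing 9 is 4 — never all 5.
So the move cannot be finished within 9 crossings. (The shortest complete plan takes 11:)
1. Engineer goes to the lab module with crate K2.  [the storage bay: crate K3, crate K4, crate R4, crate R5 | the lab module: crate K2]
2. Engineer goes back to the storage bay alone.  [the storage bay: crate K3, crate K4, crate R4, crate R5 | the lab module: crate K2]
3. Engineer goes to the lab module with crate K4.  [the storage bay: crate K3, crate R4, crate R5 | the lab module: crate K2, crate K4]
4. Engineer goes back to the storage bay with crate K2.  [the storage bay: crate K2, crate K3, crate R4, crate R5 | the lab module: crate K4]
5. Engineer goes to the lab module with crate R4.  [the storage bay: crate K2, crate K3, crate R5 | the lab module: crate K4, crate R4]
6. Engineer goes back to the storage bay alone.  [the storage bay: crate K2, crate K3, crate R5 | the lab module: crate K4, crate R4]
7. Engineer goes to the lab module with crate K3.  [the storage bay: crate K2, crate R5 | the lab module: crate K3, crate K4, crate R4]
8. Engineer goes back to the storage bay alone.  [the storage bay: crate K2, crate R5 | the lab module: crate K3, crate K4, crate R4]
9. Engineer goes to the lab module with crate R5.  [the storage bay: crate K2 | the lab module: crate K3, crate K4, crate R4, crate R5]
10. Engineer goes back to the storage bay alone.  [the storage bay: crate K2 | the lab module: crate K3, crate K4, crate R4, crate R5]
11. Engineer goes to the lab module with crate K2.  [the storage bay: — | the lab module: crate K2, crate K3, crate K4, crate R4, crate R5]

No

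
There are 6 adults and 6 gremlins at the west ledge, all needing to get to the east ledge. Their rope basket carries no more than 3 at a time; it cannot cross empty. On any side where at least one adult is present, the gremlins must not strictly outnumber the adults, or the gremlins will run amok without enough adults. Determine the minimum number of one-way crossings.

impossible

Following every safe sequence of crossings from the start, the most of the 12 that can be at the east ledge as the rope basket arrives there on crossings 1, 3, 5 is 3, 5, 6 respectively; the best ever achieved is 6 of 12.
From crossing 7 on, no configuration arises that was not already reachable earlier: only 17 distinct safe configurations (who is on which side, and where the rope basket is) can ever be reached, none of them has everyone across, and every continuation just revisits them. They are: 0 adults + 0 gremlins across (rope basket back at the start); 0 adults + 1 gremlin across (rope basket there); 0 adults + 1 gremlin across (rope basket back at the start); 0 adults + 2 gremlins across (rope basket there); 0 adults + 2 gremlins across (rope basket back at the start); 0 adults + 3 gremlins across (rope basket there); 0 adults + 3 gremlins across (rope basket back at the start); 0 adults + 4 gremlins across (rope basket there); 0 adults + 4 gremlins across (rope basket back at the start); 0 adults + 5 gremlins across (rope basket there); 0 adults + 5 gremlins across (rope basket back at the start); 0 adults + 6 gremlins across (rope basket there); 1 adult + 1 gremlin across (rope basket there); 1 adult + 1 gremlin across (rope basket back at the start); 2 adults + 2 gremlins across (rope basket there); 2 adults + 2 gremlins across (rope basket back at the start); 3 adults + 3 gremlins across (rope basket there). So no valid plan exists.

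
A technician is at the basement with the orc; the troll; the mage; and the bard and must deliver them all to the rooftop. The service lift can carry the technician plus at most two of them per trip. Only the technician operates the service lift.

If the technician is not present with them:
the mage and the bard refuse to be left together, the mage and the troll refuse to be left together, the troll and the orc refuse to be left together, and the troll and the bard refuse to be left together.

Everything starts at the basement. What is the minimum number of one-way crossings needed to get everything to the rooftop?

Counting alone: the technician can take at most 2 across per trip to the rooftop, so moving all 4 needs at least 2 loaded trips out, with a return between consecutive ones — at least 3 crossings.
The safety rule pushes this higher. Following every safe sequence of crossings, the most of the 4 that can be at the rooftop as the service lift arrives there on crossing 3 is 3 — never all 4.
So no plan with fewer than 5 crossings exists, and this one achieves 5:
1. Technician goes to the rooftop with the mage and the troll.  [the basement: the bard, the orc | the rooftop: the mage, the troll]
2. Technician goes back to the basement with the troll.  [the basement: the bard, the orc, the troll | the rooftop: the mage]
3. Technician goes to the rooftop with the orc and the troll.  [the basement: the bard | the rooftop: the mage, the orc, the troll]
4. Technician goes back to the basement with the troll.  [the basement: the bard, the troll | the rooftop: the mage, the orc]
5. Technician goes to the rooftop with the bard and the troll.  [the basement: — | the rooftop: the bard, the mage, the orc, the troll]

5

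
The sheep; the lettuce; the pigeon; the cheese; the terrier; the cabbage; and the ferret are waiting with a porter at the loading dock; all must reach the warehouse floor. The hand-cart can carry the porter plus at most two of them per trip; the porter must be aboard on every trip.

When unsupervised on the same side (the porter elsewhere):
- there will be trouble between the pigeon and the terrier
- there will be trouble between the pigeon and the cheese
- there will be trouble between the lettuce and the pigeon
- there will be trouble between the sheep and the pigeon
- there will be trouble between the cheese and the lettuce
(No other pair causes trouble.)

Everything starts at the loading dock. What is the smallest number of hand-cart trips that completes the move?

11

Counting alone: the porter can take at most 2 across per trip to the warehouse floor, so moving all 7 needs at least 4 loaded trips out, with a return between consecutive ones — at least 7 crossings.
The safety rule pushes this higher. Following every safe sequence of crossings, the most of the 7 that can be at the warehouse floor as the hand-cart arrives there on crossings 7, 9 is 5, 6 respectively — never all 7.
So no plan with fewer than 11 crossings exists, and this one achieves 11:
1. Porter goes to the warehouse floor with the lettuce and the pigeon.  [the loading dock: the cabbage, the cheese, the ferret, the sheep, the terrier | the warehouse floor: the lettuce, the pigeon]
2. Porter goes back to the loading dock with the lettuce.  [the loading dock: the cabbage, the cheese, the ferret, the lettuce, the sheep, the terrier | the warehouse floor: the pigeon]
3. Porter goes to the warehouse floor with the lettuce and the sheep.  [the loading dock: the cabbage, the cheese, the ferret, the terrier | the warehouse floor: the lettuce, the pigeon, the sheep]
4. Porter goes back to the loading dock with the pigeon.  [the loading dock: the cabbage, the cheese, the ferret, the pigeon, the terrier | the warehouse floor: the lettuce, the sheep]
5. Porter goes to the warehouse floor with the pigeon and the terrier.  [the loading dock: the cabbage, the cheese, the ferret | the warehouse floor: the lettuce, the pigeon, the sheep, the terrier]
6. Porter goes back to the loading dock with the pigeon.  [the loading dock: the cabbage, the cheese, the ferret, the pigeon | the warehouse floor: the lettuce, the sheep, the terrier]
7. Porter goes to the warehouse floor with the cabbage and the pigeon.  [the loading dock: the cheese, the ferret | the warehouse floor: the cabbage, the lettuce, the pigeon, the sheep, the terrier]
8. Porter goes back to the loading dock with the pigeon.  [the loading dock: the cheese, the ferret, the pigeon | the warehouse floor: the cabbage, the lettuce, the sheep, the terrier]
9. Porter goes to the warehouse floor with the ferret and the pigeon.  [the loading dock: the cheese | the warehouse floor: the cabbage, the ferret, the lettuce, the pigeon, the sheep, the terrier]
10. Porter goes back to the loading dock with the pigeon.  [the loading dock: the cheese, the pigeon | the warehouse floor: the cabbage, the ferret, the lettuce, the sheep, the terrier]
11. Porter goes to the warehouse floor with the cheese and the pigeon.  [the loading dock: — | the warehouse floor: the cabbage, the cheese, the ferret, the lettuce, the pigeon, the sheep, the terrier]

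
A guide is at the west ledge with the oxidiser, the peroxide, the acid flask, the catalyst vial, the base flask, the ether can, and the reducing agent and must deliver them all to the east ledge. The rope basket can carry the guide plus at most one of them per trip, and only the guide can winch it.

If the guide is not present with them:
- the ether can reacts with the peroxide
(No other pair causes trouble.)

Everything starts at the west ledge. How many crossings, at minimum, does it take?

Counting alone: the guide can take at most 1 across per trip to the east ledge, so moving all 7 needs at least 7 loaded trips out, with a return between consecutive ones — at least 13 crossings.
The plan below uses exactly 13 crossings, so it is optimal:
1. Guide goes to the east ledge with the peroxide.
2. Guide goes back to the west ledge alone.
3. Guide goes to the east ledge with the oxidiser.
4. Guide goes back to the west ledge alone.
5. Guide goes to the east ledge with the acid flask.
6. Guide goes back to the west ledge alone.
7. Guide goes to the east ledge with the catalyst vial.
8. Guide goes back to the west ledge alone.
9. Guide goes to the east ledge with the base flask.
10. Guide goes back to the west ledge alone.
11. Guide goes to the east ledge with the reducing agent.
12. Guide goes back to the west ledge alone.
13. Guide goes to the east ledge with the ether can.

13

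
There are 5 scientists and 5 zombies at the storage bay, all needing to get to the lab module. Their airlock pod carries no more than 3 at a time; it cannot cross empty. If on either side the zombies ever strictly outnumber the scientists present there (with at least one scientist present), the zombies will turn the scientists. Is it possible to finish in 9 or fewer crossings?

No

Counting alone: each trip to the lab module takes at most 3 across and each return brings at least 1 back, so after t trips out (and t−1 returns) at most 3t − (t−1) of the 10 are across; that first reaches 10 at t = 5, so at least 9 crossings are needed.
The safety rule pushes this higher. Following every safe sequence of crossings, the most of the 10 that can be at the lab module as the airlock pod arrives there on crossing 9 is 9 — never all 10.
So the move cannot be finished within 9 crossings. (The shortest complete plan takes 11:)
1. 2 zombies → the lab module.  (the storage bay: 5S 3Z; the lab module: 0S 2Z)
2. 1 zombie ← the storage bay.  (the storage bay: 5S 4Z; the lab module: 0S 1Z)
3. 3 zombies → the lab module.  (the storage bay: 5S 1Z; the lab module: 0S 4Z)
4. 1 zombie ← the storage bay.  (the storage bay: 5S 2Z; the lab module: 0S 3Z)
5. 3 scientists → the lab module.  (the storage bay: 2S 2Z; the lab module: 3S 3Z)
6. 1 scientist and 1 zombie ← the storage bay.  (the storage bay: 3S 3Z; the lab module: 2S 2Z)
7. 3 scientists → the lab module.  (the storage bay: 0S 3Z; the lab module: 5S 2Z)
8. 1 zombie ← the storage bay.  (the storage bay: 0S 4Z; the lab module: 5S 1Z)
9. 2 zombies → the lab module.  (the storage bay: 0S 2Z; the lab module: 5S 3Z)
10. 1 zombie ← the storage bay.  (the storage bay: 0S 3Z; the lab module: 5S 2Z)
11. 3 zombies → the lab module.  (the storage bay: 0S 0Z; the lab module: 5S 5Z)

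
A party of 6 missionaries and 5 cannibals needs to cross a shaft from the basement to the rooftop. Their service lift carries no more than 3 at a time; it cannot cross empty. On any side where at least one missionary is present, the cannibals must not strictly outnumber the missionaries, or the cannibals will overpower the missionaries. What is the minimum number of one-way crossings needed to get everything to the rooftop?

Counting alone: each trip to the rooftop takes at most 3 across and each return brings at least 1 back, so after t trips out (and t−1 returns) at most 3t − (t−1) of the 11 are across; that first reaches 11 at t = 5, so at least 9 crossings are needed.
The plan below uses exactly 9 crossings, so it is optimal:
1. 3 cannibals → the rooftop.  (the basement: 6M 2C; the rooftop: 0M 3C)
2. 1 cannibal ← the basement.  (the basement: 6M 3C; the rooftop: 0M 2C)
3. 3 missionaries → the rooftop.  (the basement: 3M 3C; the rooftop: 3M 2C)
4. 1 missionary ← the basement.  (the basement: 4M 3C; the rooftop: 2M 2C)
5. 2 missionaries and 1 cannibal → the rooftop.  (the basement: 2M 2C; the rooftop: 4M 3C)
6. 1 missionary ← the basement.  (the basement: 3M 2C; the rooftop: 3M 3C)
7. 2 missionaries and 1 cannibal → the rooftop.  (the basement: 1M 1C; the rooftop: 5M 4C)
8. 1 missionary ← the basement.  (the basement: 2M 1C; the rooftop: 4M 4C)
9. 2 missionaries and 1 cannibal → the rooftop.  (the basement: 0M 0C; the rooftop: 6M 5C)

9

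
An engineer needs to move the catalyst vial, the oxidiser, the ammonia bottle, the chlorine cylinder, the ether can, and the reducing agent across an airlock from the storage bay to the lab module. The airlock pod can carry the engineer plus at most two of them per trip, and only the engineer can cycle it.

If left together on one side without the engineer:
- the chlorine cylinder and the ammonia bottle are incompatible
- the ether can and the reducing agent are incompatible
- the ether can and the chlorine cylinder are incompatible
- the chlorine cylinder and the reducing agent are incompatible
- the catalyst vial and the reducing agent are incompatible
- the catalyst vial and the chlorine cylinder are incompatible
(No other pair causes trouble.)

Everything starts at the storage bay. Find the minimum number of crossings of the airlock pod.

9

Counting alone: the engineer can take at most 2 across per trip to the lab module, so moving all 6 needs at least 3 loaded trips out, with a return between consecutive ones — at least 5 crossings.
The safety rule pushes this higher. Following every safe sequence of crossings, the most of the 6 that can be at the lab module as the airlock pod arrives there on crossings 5, 7 is 4, 5 respectively — never all 6.
So no plan with fewer than 9 crossings exists, and this one achieves 9:
1. Engineer goes to the lab module with the chlorine cylinder and the reducing agent.  [the storage bay: the ammonia bottle, the catalyst vial, the ether can, the oxidiser | the lab module: the chlorine cylinder, the reducing agent]
2. Engineer goes back to the storage bay with the chlorine cylinder.  [the storage bay: the ammonia bottle, the catalyst vial, the chlorine cylinder, the ether can, the oxidiser | the lab module: the reducing agent]
3. Engineer goes to the lab module with the chlorine cylinder and the oxidiser.  [the storage bay: the ammonia bottle, the catalyst vial, the ether can | the lab module: the chlorine cylinder, the oxidiser, the reducing agent]
4. Engineer goes back to the storage bay with the chlorine cylinder.  [the storage bay: the ammonia bottle, the catalyst vial, the chlorine cylinder, the ether can | the lab module: the oxidiser, the reducing agent]
5. Engineer goes to the lab module with the ammonia bottle and the chlorine cylinder.  [the storage bay: the catalyst vial, the ether can | the lab module: the ammonia bottle, the chlorine cylinder, the oxidiser, the reducing agent]
6. Engineer goes back to the storage bay with the chlorine cylinder.  [the storage bay: the catalyst vial, the chlorine cylinder, the ether can | the lab module: the ammonia bottle, the oxidiser, the reducing agent]
7. Engineer goes to the lab module with the catalyst vial and the ether can.  [the storage bay: the chlorine cylinder | the lab module: the ammonia bottle, the catalyst vial, the ether can, the oxidiser, the reducing agent]
8. Engineer goes back to the storage bay with the reducing agent.  [the storage bay: the chlorine cylinder, the reducing agent | the lab module: the ammonia bottle, the catalyst vial, the ether can, the oxidiser]
9. Engineer goes to the lab module with the chlorine cylinder and the reducing agent.  [the storage bay: — | the lab module: the ammonia bottle, the catalyst vial, the chlorine cylinder, the ether can, the oxidiser, the reducing agent]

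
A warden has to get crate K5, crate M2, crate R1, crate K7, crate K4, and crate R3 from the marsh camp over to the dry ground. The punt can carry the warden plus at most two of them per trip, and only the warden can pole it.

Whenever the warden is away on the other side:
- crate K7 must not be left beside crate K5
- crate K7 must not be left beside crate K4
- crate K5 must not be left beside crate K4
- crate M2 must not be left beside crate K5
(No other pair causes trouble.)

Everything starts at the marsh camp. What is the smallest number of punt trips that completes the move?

Counting alone: the warden can take at most 2 across per trip to the dry ground, so moving all 6 needs at least 3 loaded trips out, with a return between consecutive ones — at least 5 crossings.
The safety rule pushes this higher. Following every safe sequence of crossings, the most of the 6 that can be at the dry ground as the punt arrives there on crossings 5, 7 is 4, 5 respectively — never all 6.
So no plan with fewer than 9 crossings exists, and this one achieves 9:
1. Warden goes to the dry ground with crate K5 and crate K7.
2. Warden goes back to the marsh camp with crate K5.
3. Warden goes to the dry ground with crate K5 and crate M2.
4. Warden goes back to the marsh camp with crate K5.
5. Warden goes to the dry ground with crate K5 and crate R1.
6. Warden goes back to the marsh camp with crate K5.
7. Warden goes to the dry ground with crate K5 and crate R3.
8. Warden goes back to the marsh camp with crate K5.
9. Warden goes to the dry ground with crate K4 and crate K5.

9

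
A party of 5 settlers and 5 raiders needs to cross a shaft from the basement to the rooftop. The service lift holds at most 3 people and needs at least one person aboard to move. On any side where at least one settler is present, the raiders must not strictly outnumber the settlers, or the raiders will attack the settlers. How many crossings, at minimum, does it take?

Counting alone: each trip to the rooftop takes at most 3 across and each return brings at least 1 back, so after t trips out (and t−1 returns) at most 3t − (t−1) of the 10 are across; that first reaches 10 at t = 5, so at least 9 crossings are needed.
The safety rule pushes this higher. Following every safe sequence of crossings, the most of the 10 that can be at the rooftop as the service lift arrives there on crossing 9 is 9 — never all 10.
So no plan with fewer than 11 crossings exists, and this one achieves 11:
1. 2 raiders → the rooftop.  (the basement: 5S 3R; the rooftop: 0S 2R)
2. 1 raider ← the basement.  (the basement: 5S 4R; the rooftop: 0S 1R)
3. 3 raiders → the rooftop.  (the basement: 5S 1R; the rooftop: 0S 4R)
4. 1 raider ← the basement.  (the basement: 5S 2R; the rooftop: 0S 3R)
5. 3 settlers → the rooftop.  (the basement: 2S 2R; the rooftop: 3S 3R)
6. 1 settler and 1 raider ← the basement.  (the basement: 3S 3R; the rooftop: 2S 2R)
7. 3 settlers → the rooftop.  (the basement: 0S 3R; the rooftop: 5S 2R)
8. 1 raider ← the basement.  (the basement: 0S 4R; the rooftop: 5S 1R)
9. 2 raiders → the rooftop.  (the basement: 0S 2R; the rooftop: 5S 3R)
10. 1 raider ← the basement.  (the basement: 0S 3R; the rooftop: 5S 2R)
11. 3 raiders → the rooftop.  (the basement: 0S 0R; the rooftop: 5S 5R)

11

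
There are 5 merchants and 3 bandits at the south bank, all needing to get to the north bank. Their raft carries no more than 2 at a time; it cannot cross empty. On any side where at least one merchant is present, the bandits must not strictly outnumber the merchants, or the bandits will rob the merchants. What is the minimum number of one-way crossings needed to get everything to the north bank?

Counting alone: each trip to the north bank takes at most 2 across and each return brings at least 1 back, so after t trips out (and t−1 returns) at most 2t − (t−1) of the 8 are across; that first reaches 8 at t = 7, so at least 13 crossings are needed.
The plan below uses exactly 13 crossings, so it is optimal:
1. 2 bandits → the north bank.  (the south bank: 5M 1B; the north bank: 0M 2B)
2. 1 bandit ← the south bank.  (the south bank: 5M 2B; the north bank: 0M 1B)
3. 2 bandits → the north bank.  (the south bank: 5M 0B; the north bank: 0M 3B)
4. 1 bandit ← the south bank.  (the south bank: 5M 1B; the north bank: 0M 2B)
5. 2 merchants → the north bank.  (the south bank: 3M 1B; the north bank: 2M 2B)
6. 1 bandit ← the south bank.  (the south bank: 3M 2B; the north bank: 2M 1B)
7. 1 merchant and 1 bandit → the north bank.  (the south bank: 2M 1B; the north bank: 3M 2B)
8. 1 bandit ← the south bank.  (the south bank: 2M 2B; the north bank: 3M 1B)
9. 2 bandits → the north bank.  (the south bank: 2M 0B; the north bank: 3M 3B)
10. 1 bandit ← the south bank.  (the south bank: 2M 1B; the north bank: 3M 2B)
11. 1 merchant and 1 bandit → the north bank.  (the south bank: 1M 0B; the north bank: 4M 3B)
12. 1 bandit ← the south bank.  (the south bank: 1M 1B; the north bank: 4M 2B)
13. 1 merchant and 1 bandit → the north bank.  (the south bank: 0M 0B; the north bank: 5M 3B)

13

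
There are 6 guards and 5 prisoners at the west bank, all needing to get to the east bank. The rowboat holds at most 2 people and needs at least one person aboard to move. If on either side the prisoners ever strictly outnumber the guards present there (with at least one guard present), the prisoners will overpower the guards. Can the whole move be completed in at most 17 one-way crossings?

Counting alone: each trip to the east bank takes at most 2 across and each return brings at least 1 back, so after t trips out (and t−1 returns) at most 2t − (t−1) of the 11 are across; that first reaches 11 at t = 10, so at least 19 crossings are needed.
Since 17 < 19, 17 crossings cannot be enough. (The shortest complete plan in fact takes 19:)
1. 2 prisoners → the east bank.  (the west bank: 6G 3P; the east bank: 0G 2P)
2. 1 prisoner ← the west bank.  (the west bank: 6G 4P; the east bank: 0G 1P)
3. 2 prisoners → the east bank.  (the west bank: 6G 2P; the east bank: 0G 3P)
4. 1 prisoner ← the west bank.  (the west bank: 6G 3P; the east bank: 0G 2P)
5. 2 guards → the east bank.  (the west bank: 4G 3P; the east bank: 2G 2P)
6. 1 prisoner ← the west bank.  (the west bank: 4G 4P; the east bank: 2G 1P)
7. 1 guard and 1 prisoner → the east bank.  (the west bank: 3G 3P; the east bank: 3G 2P)
8. 1 guard ← the west bank.  (the west bank: 4G 3P; the east bank: 2G 2P)
9. 1 guard and 1 prisoner → the east bank.  (the west bank: 3G 2P; the east bank: 3G 3P)
10. 1 prisoner ← the west bank.  (the west bank: 3G 3P; the east bank: 3G 2P)
11. 1 guard and 1 prisoner → the east bank.  (the west bank: 2G 2P; the east bank: 4G 3P)
12. 1 guard ← the west bank.  (the west bank: 3G 2P; the east bank: 3G 3P)
13. 1 guard and 1 prisoner → the east bank.  (the west bank: 2G 1P; the east bank: 4G 4P)
14. 1 prisoner ← the west bank.  (the west bank: 2G 2P; the east bank: 4G 3P)
15. 1 guard and 1 prisoner → the east bank.  (the west bank: 1G 1P; the east bank: 5G 4P)
16. 1 guard ← the west bank.  (the west bank: 2G 1P; the east bank: 4G 4P)
17. 1 guard and 1 prisoner → the east bank.  (the west bank: 1G 0P; the east bank: 5G 5P)
18. 1 prisoner ← the west bank.  (the west bank: 1G 1P; the east bank: 5G 4P)
19. 1 guard and 1 prisoner → the east bank.  (the west bank: 0G 0P; the east bank: 6G 5P)

No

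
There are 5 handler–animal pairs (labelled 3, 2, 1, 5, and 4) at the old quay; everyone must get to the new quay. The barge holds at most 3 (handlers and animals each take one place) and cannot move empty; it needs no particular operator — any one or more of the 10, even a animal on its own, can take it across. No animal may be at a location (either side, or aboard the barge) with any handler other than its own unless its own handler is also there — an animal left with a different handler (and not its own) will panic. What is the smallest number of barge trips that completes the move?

11

Counting alone: each trip to the new quay takes at most 3 across and each return brings at least 1 back, so after t trips out (and t−1 returns) at most 3t − (t−1) of the 10 are across; that first reaches 10 at t = 5, so at least 9 crossings are needed.
The safety rule pushes this higher. Following every safe sequence of crossings, the most of the 10 that can be at the new quay as the barge arrives there on crossing 9 is 9 — never all 10.
So no plan with fewer than 11 crossings exists, and this one achieves 11:
1. animal 3 and handler 3 cross → the new quay.
2. handler 3 crosses ← the old quay.
3. animal 1, animal 2, and animal 5 cross → the new quay.
4. animal 3 crosses ← the old quay.
5. handler 1, handler 2, and handler 5 cross → the new quay.
6. animal 2 and handler 2 cross ← the old quay.
7. handler 2, handler 3, and handler 4 cross → the new quay.
8. animal 1 crosses ← the old quay.
9. animal 2 and animal 3 cross → the new quay.
10. animal 3 crosses ← the old quay.
11. animal 1, animal 3, and animal 4 cross → the new quay.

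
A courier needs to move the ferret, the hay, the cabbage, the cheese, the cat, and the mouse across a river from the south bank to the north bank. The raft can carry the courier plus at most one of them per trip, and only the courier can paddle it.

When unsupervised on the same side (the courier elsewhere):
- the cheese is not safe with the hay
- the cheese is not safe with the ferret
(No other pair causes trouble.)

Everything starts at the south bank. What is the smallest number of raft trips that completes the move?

13

Counting alone: the courier can take at most 1 across per trip to the north bank, so moving all 6 needs at least 6 loaded trips out, with a return between consecutive ones — at least 11 crossings.
The safety rule pushes this higher. Following every safe sequence of crossings, the most of the 6 that can be at the north bank as the raft arrives there on crossing 11 is 5 — never all 6.
So no plan with fewer than 13 crossings exists, and this one achieves 13:
1. Courier goes to the north bank with the cheese.  [the south bank: the cabbage, the cat, the ferret, the hay, the mouse | the north bank: the cheese]
2. Courier goes back to the south bank alone.  [the south bank: the cabbage, the cat, the ferret, the hay, the mouse | the north bank: the cheese]
3. Courier goes to the north bank with the ferret.  [the south bank: the cabbage, the cat, the hay, the mouse | the north bank: the cheese, the ferret]
4. Courier goes back to the south bank with the cheese.  [the south bank: the cabbage, the cat, the cheese, the hay, the mouse | the north bank: the ferret]
5. Courier goes to the north bank with the hay.  [the south bank: the cabbage, the cat, the cheese, the mouse | the north bank: the ferret, the hay]
6. Courier goes back to the south bank alone.  [the south bank: the cabbage, the cat, the cheese, the mouse | the north bank: the ferret, the hay]
7. Courier goes to the north bank with the cabbage.  [the south bank: the cat, the cheese, the mouse | the north bank: the cabbage, the ferret, the hay]
8. Courier goes back to the south bank alone.  [the south bank: the cat, the cheese, the mouse | the north bank: the cabbage, the ferret, the hay]
9. Courier goes to the north bank with the cat.  [the south bank: the cheese, the mouse | the north bank: the cabbage, the cat, the ferret, the hay]
10. Courier goes back to the south bank alone.  [the south bank: the cheese, the mouse | the north bank: the cabbage, the cat, the ferret, the hay]
11. Courier goes to the north bank with the mouse.  [the south bank: the cheese | the north bank: the cabbage, the cat, the ferret, the hay, the mouse]
12. Courier goes back to the south bank alone.  [the south bank: the cheese | the north bank: the cabbage, the cat, the ferret, the hay, the mouse]
13. Courier goes to the north bank with the cheese.  [the south bank: — | the north bank: the cabbage, the cat, the cheese, the ferret, the hay, the mouse]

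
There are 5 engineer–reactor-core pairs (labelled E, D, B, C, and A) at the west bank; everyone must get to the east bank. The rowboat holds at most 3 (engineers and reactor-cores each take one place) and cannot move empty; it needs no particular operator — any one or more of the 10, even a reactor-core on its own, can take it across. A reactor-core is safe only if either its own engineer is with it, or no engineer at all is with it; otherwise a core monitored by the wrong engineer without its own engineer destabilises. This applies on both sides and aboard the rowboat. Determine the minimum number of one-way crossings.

Counting alone: each trip to the east bank takes at most 3 across and each return brings at least 1 back, so after t trips out (and t−1 returns) at most 3t − (t−1) of the 10 are across; that first reaches 10 at t = 5, so at least 9 crossings are needed.
The safety rule pushes this higher. Following every safe sequence of crossings, the most of the 10 that can be at the east bank as the rowboat arrives there on crossing 9 is 9 — never all 10.
So no plan with fewer than 11 crossings exists, and this one achieves 11:
1. engineer E and reactor-core E cross → the east bank.
2. engineer E crosses ← the west bank.
3. reactor-core B, reactor-core C, and reactor-core D cross → the east bank.
4. reactor-core E crosses ← the west bank.
5. engineer B, engineer C, and engineer D cross → the east bank.
6. engineer D and reactor-core D cross ← the west bank.
7. engineer A, engineer D, and engineer E cross → the east bank.
8. reactor-core B crosses ← the west bank.
9. reactor-core D and reactor-core E cross → the east bank.
10. reactor-core E crosses ← the west bank.
11. reactor-core A, reactor-core B, and reactor-core E cross → the east bank.

11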